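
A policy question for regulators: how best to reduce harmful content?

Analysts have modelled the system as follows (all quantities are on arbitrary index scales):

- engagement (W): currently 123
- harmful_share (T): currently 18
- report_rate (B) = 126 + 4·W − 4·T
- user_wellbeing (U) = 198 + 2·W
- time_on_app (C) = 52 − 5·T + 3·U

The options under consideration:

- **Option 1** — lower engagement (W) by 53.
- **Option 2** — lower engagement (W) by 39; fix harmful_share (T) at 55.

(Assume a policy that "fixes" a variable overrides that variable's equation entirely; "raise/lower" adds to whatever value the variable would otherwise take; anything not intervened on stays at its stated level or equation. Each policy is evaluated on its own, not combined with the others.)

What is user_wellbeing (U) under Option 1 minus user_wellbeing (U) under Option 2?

-28

Option 1 (W − 53):
  W = 123 − 53 = 70
  U = 198 + 2·70 = 338
Option 2 (W − 39, T := 55):
  W = 123 − 39 = 84
  U = 198 + 2·84 = 366
U: 338 − 366 = -28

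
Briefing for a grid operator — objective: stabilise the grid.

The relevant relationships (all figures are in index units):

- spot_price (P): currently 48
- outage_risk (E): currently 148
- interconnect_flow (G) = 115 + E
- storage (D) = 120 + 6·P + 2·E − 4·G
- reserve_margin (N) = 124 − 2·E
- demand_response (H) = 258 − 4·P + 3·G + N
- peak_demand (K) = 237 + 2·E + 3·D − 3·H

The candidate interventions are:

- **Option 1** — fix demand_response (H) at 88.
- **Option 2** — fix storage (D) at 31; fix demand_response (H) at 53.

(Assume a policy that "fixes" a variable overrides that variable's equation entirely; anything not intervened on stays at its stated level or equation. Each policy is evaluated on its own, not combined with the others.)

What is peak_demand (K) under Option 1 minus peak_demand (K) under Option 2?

-1242

Option 1 (H := 88):
  P = 48
  E = 148
  G = 115 + 148 = 263
  D = 120 + 6·48 + 2·148 − 4·263 = -348
  N = 124 − 2·148 = -172
  H = 88
  K = 237 + 2·148 + 3·(-348) − 3·88 = -775
Option 2 (D := 31, H := 53):
  P = 48
  E = 148
  G = 115 + 148 = 263
  D = 31
  N = 124 − 2·148 = -172
  H = 53
  K = 237 + 2·148 + 3·31 − 3·53 = 467
K: -775 − 467 = -1242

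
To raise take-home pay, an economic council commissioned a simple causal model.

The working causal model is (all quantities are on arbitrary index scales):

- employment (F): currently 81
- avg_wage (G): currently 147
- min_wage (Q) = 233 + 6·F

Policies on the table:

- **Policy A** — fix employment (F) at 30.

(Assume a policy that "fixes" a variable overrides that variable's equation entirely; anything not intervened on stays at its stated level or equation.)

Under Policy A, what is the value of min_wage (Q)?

Policy A (F := 30):
  F = 30
  Q = 233 + 6·30 = 413

413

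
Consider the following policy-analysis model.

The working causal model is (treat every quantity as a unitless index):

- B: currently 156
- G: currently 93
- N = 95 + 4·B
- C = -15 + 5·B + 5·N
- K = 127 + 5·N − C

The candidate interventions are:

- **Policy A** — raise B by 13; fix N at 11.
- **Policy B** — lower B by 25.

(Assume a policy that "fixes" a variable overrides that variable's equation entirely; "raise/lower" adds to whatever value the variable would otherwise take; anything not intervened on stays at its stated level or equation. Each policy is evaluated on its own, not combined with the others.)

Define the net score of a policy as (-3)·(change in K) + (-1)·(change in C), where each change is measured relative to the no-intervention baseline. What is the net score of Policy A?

3670

Baseline:
  B = 156
  N = 95 + 4·156 = 719
  C = -15 + 5·156 + 5·719 = 4360
  K = 127 + 5·719 − 4360 = -638
Policy A (B + 13, N := 11):
  B = 156 + 13 = 169
  N = 11
  C = -15 + 5·169 + 5·11 = 885
  K = 127 + 5·11 − 885 = -703
ΔK = -703 − (-638) = -65; ΔC = 885 − 4360 = -3475
Score = (-3)·(-65) + (-1)·(-3475) = 3670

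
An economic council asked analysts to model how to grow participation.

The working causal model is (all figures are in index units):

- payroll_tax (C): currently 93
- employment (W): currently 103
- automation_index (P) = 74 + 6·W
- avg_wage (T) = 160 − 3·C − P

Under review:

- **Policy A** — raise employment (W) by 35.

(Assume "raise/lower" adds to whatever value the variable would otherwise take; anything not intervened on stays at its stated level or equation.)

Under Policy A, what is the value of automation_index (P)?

Policy A (W + 35):
  W = 103 + 35 = 138
  P = 74 + 6·138 = 902

902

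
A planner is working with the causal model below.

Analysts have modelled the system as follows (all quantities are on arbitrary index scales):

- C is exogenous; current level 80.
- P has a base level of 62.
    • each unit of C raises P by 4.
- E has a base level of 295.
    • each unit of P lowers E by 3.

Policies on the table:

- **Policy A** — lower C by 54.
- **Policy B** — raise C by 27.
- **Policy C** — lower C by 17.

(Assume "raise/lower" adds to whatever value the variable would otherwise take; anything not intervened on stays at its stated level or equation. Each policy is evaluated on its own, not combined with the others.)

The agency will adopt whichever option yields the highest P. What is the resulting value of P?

Policy A (C − 54):
  C = 80 − 54 = 26
  P = 62 + 4·26 = 166
Policy B (C + 27):
  C = 80 + 27 = 107
  P = 62 + 4·107 = 490
Policy C (C − 17):
  C = 80 − 17 = 63
  P = 62 + 4·63 = 314
Comparing — Policy A: P=166, Policy B: P=490, Policy C: P=314. Highest is 490 (Policy B).

490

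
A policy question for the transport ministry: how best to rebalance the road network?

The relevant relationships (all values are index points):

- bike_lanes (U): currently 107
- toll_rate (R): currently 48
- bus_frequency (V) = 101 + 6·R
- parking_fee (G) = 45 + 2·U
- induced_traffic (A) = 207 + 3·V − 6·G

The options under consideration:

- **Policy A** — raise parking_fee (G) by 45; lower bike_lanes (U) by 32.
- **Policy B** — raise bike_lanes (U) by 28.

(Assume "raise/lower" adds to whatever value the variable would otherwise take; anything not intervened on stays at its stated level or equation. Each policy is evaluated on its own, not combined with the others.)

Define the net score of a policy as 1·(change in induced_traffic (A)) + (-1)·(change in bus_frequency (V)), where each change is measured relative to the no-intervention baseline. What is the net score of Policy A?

114

Baseline:
  U = 107
  R = 48
  V = 101 + 6·48 = 389
  G = 45 + 2·107 = 259
  A = 207 + 3·389 − 6·259 = -180
Policy A (G + 45, U − 32):
  U = 107 − 32 = 75
  R = 48
  V = 101 + 6·48 = 389
  G = 45 + 2·75 (+45 from intervention) = 240
  A = 207 + 3·389 − 6·240 = -66
ΔA = -66 − (-180) = 114; ΔV = 389 − 389 = 0
Score = 1·114 + (-1)·0 = 114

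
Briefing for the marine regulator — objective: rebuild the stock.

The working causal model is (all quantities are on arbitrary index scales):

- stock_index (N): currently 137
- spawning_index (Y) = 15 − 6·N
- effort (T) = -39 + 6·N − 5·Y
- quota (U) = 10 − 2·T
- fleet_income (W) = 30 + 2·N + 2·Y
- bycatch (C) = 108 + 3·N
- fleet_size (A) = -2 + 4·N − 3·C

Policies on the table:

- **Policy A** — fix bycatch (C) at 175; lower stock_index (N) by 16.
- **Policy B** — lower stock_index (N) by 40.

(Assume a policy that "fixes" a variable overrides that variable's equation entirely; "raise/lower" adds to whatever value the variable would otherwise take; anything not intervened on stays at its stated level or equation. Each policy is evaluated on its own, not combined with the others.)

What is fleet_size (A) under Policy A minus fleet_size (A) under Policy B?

Policy A (C := 175, N − 16):
  N = 137 − 16 = 121
  C = 175
  A = -2 + 4·121 − 3·175 = -43
Policy B (N − 40):
  N = 137 − 40 = 97
  C = 108 + 3·97 = 399
  A = -2 + 4·97 − 3·399 = -811
A: -43 − (-811) = 768

768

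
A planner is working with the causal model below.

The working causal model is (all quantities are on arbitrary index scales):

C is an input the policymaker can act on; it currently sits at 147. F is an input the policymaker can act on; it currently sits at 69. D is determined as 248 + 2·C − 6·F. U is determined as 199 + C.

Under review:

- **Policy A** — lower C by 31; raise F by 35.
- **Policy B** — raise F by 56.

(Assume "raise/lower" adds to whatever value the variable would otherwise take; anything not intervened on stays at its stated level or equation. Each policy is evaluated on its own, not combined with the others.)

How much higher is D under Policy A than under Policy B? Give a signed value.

Policy A (C − 31, F + 35):
  C = 147 − 31 = 116
  F = 69 + 35 = 104
  D = 248 + 2·116 − 6·104 = -144
Policy B (F + 56):
  C = 147
  F = 69 + 56 = 125
  D = 248 + 2·147 − 6·125 = -208
D: -144 − (-208) = 64

64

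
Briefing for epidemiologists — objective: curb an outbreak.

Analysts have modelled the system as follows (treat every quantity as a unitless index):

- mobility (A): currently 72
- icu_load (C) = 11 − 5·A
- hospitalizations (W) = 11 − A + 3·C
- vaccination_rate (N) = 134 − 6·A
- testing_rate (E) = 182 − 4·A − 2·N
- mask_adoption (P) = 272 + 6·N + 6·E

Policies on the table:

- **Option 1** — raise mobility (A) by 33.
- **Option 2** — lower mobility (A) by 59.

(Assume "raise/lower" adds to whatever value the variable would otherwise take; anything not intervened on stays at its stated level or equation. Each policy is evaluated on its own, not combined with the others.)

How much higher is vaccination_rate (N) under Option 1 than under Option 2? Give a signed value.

-552

Option 1 (A + 33):
  A = 72 + 33 = 105
  N = 134 − 6·105 = -496
Option 2 (A − 59):
  A = 72 − 59 = 13
  N = 134 − 6·13 = 56
N: -496 − 56 = -552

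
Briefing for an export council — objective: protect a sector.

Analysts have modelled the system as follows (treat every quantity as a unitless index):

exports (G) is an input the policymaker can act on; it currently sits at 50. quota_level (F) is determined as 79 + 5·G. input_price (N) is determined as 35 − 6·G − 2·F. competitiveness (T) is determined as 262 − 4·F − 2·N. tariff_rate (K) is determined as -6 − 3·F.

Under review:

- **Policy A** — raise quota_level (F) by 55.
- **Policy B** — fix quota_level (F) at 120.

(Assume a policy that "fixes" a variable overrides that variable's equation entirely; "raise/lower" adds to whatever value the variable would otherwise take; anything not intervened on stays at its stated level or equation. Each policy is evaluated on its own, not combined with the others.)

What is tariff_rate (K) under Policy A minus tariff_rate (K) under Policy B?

-792

Policy A (F + 55):
  G = 50
  F = 79 + 5·50 (+55 from intervention) = 384
  K = -6 − 3·384 = -1158
Policy B (F := 120):
  G = 50
  F = 120
  K = -6 − 3·120 = -366
K: -1158 − (-366) = -792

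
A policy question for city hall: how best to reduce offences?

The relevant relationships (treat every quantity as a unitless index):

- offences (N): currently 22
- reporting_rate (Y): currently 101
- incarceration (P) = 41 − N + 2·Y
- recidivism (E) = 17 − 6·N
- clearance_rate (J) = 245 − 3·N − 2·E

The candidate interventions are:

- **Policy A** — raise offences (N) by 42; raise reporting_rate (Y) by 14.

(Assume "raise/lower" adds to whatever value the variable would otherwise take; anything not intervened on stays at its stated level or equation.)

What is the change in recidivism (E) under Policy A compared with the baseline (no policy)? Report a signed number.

Baseline:
  N = 22
  E = 17 − 6·22 = -115
Policy A (N + 42, Y + 14):
  N = 22 + 42 = 64
  E = 17 − 6·64 = -367
Change in E: -367 − (-115) = -252

-252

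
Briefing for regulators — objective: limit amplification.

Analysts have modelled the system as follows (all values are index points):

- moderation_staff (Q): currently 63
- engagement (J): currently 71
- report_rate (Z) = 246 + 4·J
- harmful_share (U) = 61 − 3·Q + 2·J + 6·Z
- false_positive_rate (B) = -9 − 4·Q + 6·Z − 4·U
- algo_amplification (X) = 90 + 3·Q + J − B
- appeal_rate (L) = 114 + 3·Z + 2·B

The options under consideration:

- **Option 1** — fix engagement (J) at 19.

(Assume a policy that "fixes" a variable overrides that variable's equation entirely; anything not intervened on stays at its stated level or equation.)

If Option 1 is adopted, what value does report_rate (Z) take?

322

Option 1 (J := 19):
  J = 19
  Z = 246 + 4·19 = 322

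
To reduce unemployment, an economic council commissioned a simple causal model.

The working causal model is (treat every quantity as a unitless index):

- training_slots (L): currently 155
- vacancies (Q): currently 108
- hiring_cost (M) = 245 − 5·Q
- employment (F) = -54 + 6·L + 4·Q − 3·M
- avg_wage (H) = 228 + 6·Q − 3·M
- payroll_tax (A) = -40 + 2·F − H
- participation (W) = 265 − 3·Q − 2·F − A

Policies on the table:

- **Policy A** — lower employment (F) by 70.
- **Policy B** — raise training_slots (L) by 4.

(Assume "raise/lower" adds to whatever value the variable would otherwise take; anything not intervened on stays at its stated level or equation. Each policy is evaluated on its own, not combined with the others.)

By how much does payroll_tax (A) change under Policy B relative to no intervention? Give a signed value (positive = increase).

48

Baseline:
  L = 155
  Q = 108
  M = 245 − 5·108 = -295
  F = -54 + 6·155 + 4·108 − 3·(-295) = 2193
  H = 228 + 6·108 − 3·(-295) = 1761
  A = -40 + 2·2193 − 1761 = 2585
Policy B (L + 4):
  L = 155 + 4 = 159
  Q = 108
  M = 245 − 5·108 = -295
  F = -54 + 6·159 + 4·108 − 3·(-295) = 2217
  H = 228 + 6·108 − 3·(-295) = 1761
  A = -40 + 2·2217 − 1761 = 2633
Change in A: 2633 − 2585 = 48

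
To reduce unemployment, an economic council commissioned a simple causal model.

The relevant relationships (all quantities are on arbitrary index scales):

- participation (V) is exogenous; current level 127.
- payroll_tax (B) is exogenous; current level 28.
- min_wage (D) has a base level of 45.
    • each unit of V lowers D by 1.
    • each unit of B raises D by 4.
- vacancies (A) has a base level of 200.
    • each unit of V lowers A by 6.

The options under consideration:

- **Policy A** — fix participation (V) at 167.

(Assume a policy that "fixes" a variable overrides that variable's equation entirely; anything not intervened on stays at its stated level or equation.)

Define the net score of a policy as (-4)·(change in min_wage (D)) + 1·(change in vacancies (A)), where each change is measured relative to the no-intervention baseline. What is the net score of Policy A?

-80

Baseline:
  V = 127
  B = 28
  D = 45 − 127 + 4·28 = 30
  A = 200 − 6·127 = -562
Policy A (V := 167):
  V = 167
  B = 28
  D = 45 − 167 + 4·28 = -10
  A = 200 − 6·167 = -802
ΔD = -10 − 30 = -40; ΔA = -802 − (-562) = -240
Score = (-4)·(-40) + 1·(-240) = -80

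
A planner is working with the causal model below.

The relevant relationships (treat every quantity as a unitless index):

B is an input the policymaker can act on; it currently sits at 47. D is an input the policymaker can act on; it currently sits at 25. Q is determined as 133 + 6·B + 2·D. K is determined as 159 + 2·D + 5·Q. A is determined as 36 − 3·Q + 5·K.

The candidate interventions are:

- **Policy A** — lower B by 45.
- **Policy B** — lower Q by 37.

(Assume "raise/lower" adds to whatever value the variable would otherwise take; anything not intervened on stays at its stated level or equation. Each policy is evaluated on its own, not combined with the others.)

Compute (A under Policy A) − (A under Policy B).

-5126

Policy A (B − 45):
  B = 47 − 45 = 2
  D = 25
  Q = 133 + 6·2 + 2·25 = 195
  K = 159 + 2·25 + 5·195 = 1184
  A = 36 − 3·195 + 5·1184 = 5371
Policy B (Q − 37):
  B = 47
  D = 25
  Q = 133 + 6·47 + 2·25 (−37 from intervention) = 428
  K = 159 + 2·25 + 5·428 = 2349
  A = 36 − 3·428 + 5·2349 = 10497
A: 5371 − 10497 = -5126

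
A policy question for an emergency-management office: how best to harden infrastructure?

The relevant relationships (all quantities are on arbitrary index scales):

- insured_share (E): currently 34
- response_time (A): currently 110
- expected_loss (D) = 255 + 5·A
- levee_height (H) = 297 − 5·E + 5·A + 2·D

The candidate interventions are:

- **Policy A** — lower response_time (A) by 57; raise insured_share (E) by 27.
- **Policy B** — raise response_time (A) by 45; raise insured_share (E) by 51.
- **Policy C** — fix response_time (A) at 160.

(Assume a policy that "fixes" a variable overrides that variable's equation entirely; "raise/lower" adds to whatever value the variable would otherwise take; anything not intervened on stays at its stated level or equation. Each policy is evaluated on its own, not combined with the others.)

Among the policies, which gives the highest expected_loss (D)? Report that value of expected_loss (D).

Policy A (A − 57, E + 27):
  A = 110 − 57 = 53
  D = 255 + 5·53 = 520
Policy B (A + 45, E + 51):
  A = 110 + 45 = 155
  D = 255 + 5·155 = 1030
Policy C (A := 160):
  A = 160
  D = 255 + 5·160 = 1055
Comparing — Policy A: D=520, Policy B: D=1030, Policy C: D=1055. Highest is 1055 (Policy C).

1055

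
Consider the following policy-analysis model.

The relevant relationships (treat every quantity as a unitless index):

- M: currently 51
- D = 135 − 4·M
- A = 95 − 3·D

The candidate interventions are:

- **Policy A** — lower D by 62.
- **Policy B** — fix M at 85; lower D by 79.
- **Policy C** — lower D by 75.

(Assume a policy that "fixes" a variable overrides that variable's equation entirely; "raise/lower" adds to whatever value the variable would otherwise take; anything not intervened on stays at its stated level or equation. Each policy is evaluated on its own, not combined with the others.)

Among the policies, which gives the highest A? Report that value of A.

947

Policy A (D − 62):
  M = 51
  D = 135 − 4·51 (−62 from intervention) = -131
  A = 95 − 3·(-131) = 488
Policy B (M := 85, D − 79):
  M = 85
  D = 135 − 4·85 (−79 from intervention) = -284
  A = 95 − 3·(-284) = 947
Policy C (D − 75):
  M = 51
  D = 135 − 4·51 (−75 from intervention) = -144
  A = 95 − 3·(-144) = 527
Comparing — Policy A: A=488, Policy B: A=947, Policy C: A=527. Highest is 947 (Policy B).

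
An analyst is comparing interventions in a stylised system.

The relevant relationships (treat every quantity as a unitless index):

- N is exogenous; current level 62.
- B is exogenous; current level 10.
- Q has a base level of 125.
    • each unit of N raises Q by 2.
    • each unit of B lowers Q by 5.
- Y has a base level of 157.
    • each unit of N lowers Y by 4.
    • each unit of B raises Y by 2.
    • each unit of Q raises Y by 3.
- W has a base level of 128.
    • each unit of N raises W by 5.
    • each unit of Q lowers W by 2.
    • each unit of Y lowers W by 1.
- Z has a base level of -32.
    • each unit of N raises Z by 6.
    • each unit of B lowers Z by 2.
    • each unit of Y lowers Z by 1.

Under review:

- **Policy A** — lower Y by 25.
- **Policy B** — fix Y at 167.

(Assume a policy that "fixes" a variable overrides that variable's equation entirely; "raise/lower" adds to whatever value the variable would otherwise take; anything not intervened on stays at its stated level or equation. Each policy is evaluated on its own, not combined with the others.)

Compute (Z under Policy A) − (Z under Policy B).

-334

Policy A (Y − 25):
  N = 62
  B = 10
  Q = 125 + 2·62 − 5·10 = 199
  Y = 157 − 4·62 + 2·10 + 3·199 (−25 from intervention) = 501
  Z = -32 + 6·62 − 2·10 − 501 = -181
Policy B (Y := 167):
  N = 62
  B = 10
  Q = 125 + 2·62 − 5·10 = 199
  Y = 167
  Z = -32 + 6·62 − 2·10 − 167 = 153
Z: -181 − 153 = -334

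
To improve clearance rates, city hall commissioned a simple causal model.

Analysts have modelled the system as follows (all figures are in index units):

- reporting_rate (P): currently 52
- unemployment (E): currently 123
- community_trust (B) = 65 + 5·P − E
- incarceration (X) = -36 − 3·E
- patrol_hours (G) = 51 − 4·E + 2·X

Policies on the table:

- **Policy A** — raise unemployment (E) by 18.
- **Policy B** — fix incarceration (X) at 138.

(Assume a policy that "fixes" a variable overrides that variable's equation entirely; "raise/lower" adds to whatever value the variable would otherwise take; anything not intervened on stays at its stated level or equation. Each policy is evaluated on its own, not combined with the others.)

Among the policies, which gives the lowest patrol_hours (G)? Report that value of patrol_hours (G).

-1431

Policy A (E + 18):
  E = 123 + 18 = 141
  X = -36 − 3·141 = -459
  G = 51 − 4·141 + 2·(-459) = -1431
Policy B (X := 138):
  E = 123
  X = 138
  G = 51 − 4·123 + 2·138 = -165
Comparing — Policy A: G=-1431, Policy B: G=-165. Lowest is -1431 (Policy A).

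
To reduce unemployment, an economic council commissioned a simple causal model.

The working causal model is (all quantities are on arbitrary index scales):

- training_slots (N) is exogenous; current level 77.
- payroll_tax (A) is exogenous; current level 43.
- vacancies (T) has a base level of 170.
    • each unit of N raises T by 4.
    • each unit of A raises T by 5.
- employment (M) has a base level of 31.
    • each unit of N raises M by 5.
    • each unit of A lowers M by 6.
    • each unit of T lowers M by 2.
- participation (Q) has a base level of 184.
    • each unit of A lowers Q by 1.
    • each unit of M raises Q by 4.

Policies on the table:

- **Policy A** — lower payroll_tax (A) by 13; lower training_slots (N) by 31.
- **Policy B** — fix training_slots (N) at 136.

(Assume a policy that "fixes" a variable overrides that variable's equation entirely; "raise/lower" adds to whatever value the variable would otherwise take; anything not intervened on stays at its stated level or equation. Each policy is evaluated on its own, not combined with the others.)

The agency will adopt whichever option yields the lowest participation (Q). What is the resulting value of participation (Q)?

Policy A (A − 13, N − 31):
  N = 77 − 31 = 46
  A = 43 − 13 = 30
  T = 170 + 4·46 + 5·30 = 504
  M = 31 + 5·46 − 6·30 − 2·504 = -927
  Q = 184 − 30 + 4·(-927) = -3554
Policy B (N := 136):
  N = 136
  A = 43
  T = 170 + 4·136 + 5·43 = 929
  M = 31 + 5·136 − 6·43 − 2·929 = -1405
  Q = 184 − 43 + 4·(-1405) = -5479
Comparing — Policy A: Q=-3554, Policy B: Q=-5479. Lowest is -5479 (Policy B).

-5479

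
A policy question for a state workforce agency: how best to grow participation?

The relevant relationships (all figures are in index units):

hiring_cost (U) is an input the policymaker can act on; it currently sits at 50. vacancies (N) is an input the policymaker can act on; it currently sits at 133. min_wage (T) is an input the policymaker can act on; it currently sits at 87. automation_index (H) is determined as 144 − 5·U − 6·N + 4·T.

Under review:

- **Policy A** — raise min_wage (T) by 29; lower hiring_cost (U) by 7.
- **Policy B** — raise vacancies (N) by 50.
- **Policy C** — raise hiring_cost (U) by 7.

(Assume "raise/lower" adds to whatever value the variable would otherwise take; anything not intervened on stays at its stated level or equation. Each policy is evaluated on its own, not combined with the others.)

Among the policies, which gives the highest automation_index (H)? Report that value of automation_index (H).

-405

Policy A (T + 29, U − 7):
  U = 50 − 7 = 43
  N = 133
  T = 87 + 29 = 116
  H = 144 − 5·43 − 6·133 + 4·116 = -405
Policy B (N + 50):
  U = 50
  N = 133 + 50 = 183
  T = 87
  H = 144 − 5·50 − 6·183 + 4·87 = -856
Policy C (U + 7):
  U = 50 + 7 = 57
  N = 133
  T = 87
  H = 144 − 5·57 − 6·133 + 4·87 = -591
Comparing — Policy A: H=-405, Policy B: H=-856, Policy C: H=-591. Highest is -405 (Policy A).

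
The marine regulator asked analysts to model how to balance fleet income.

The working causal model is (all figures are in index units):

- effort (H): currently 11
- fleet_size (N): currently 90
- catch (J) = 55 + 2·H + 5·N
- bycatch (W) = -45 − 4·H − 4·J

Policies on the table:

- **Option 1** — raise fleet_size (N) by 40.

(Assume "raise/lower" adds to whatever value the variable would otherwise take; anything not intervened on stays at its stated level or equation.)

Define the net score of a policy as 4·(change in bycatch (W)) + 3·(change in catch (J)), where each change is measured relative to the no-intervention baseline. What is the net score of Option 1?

Baseline:
  H = 11
  N = 90
  J = 55 + 2·11 + 5·90 = 527
  W = -45 − 4·11 − 4·527 = -2197
Option 1 (N + 40):
  H = 11
  N = 90 + 40 = 130
  J = 55 + 2·11 + 5·130 = 727
  W = -45 − 4·11 − 4·727 = -2997
ΔW = -2997 − (-2197) = -800; ΔJ = 727 − 527 = 200
Score = 4·(-800) + 3·200 = -2600

-2600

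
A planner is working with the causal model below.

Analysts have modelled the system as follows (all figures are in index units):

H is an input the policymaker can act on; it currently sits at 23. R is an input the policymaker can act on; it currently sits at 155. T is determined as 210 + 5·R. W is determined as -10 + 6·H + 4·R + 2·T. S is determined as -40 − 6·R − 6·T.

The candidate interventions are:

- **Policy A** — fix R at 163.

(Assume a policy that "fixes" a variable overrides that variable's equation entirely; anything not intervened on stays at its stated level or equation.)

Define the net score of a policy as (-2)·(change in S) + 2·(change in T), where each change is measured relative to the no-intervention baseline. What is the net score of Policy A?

656

Baseline:
  R = 155
  T = 210 + 5·155 = 985
  S = -40 − 6·155 − 6·985 = -6880
Policy A (R := 163):
  R = 163
  T = 210 + 5·163 = 1025
  S = -40 − 6·163 − 6·1025 = -7168
ΔS = -7168 − (-6880) = -288; ΔT = 1025 − 985 = 40
Score = (-2)·(-288) + 2·40 = 656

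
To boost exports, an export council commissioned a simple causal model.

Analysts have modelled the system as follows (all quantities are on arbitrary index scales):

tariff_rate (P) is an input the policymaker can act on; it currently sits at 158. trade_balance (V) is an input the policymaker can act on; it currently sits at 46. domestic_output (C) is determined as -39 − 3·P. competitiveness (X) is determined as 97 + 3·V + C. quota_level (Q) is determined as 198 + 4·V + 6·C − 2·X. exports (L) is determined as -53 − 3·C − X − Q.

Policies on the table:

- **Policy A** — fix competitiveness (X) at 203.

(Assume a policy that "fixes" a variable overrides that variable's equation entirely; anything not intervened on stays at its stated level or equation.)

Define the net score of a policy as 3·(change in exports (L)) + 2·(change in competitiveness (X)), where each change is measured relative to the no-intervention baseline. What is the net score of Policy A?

2405

Baseline:
  P = 158
  V = 46
  C = -39 − 3·158 = -513
  X = 97 + 3·46 + (-513) = -278
  Q = 198 + 4·46 + 6·(-513) − 2·(-278) = -2140
  L = -53 − 3·(-513) − (-278) − (-2140) = 3904
Policy A (X := 203):
  P = 158
  V = 46
  C = -39 − 3·158 = -513
  X = 203
  Q = 198 + 4·46 + 6·(-513) − 2·203 = -3102
  L = -53 − 3·(-513) − 203 − (-3102) = 4385
ΔL = 4385 − 3904 = 481; ΔX = 203 − (-278) = 481
Score = 3·481 + 2·481 = 2405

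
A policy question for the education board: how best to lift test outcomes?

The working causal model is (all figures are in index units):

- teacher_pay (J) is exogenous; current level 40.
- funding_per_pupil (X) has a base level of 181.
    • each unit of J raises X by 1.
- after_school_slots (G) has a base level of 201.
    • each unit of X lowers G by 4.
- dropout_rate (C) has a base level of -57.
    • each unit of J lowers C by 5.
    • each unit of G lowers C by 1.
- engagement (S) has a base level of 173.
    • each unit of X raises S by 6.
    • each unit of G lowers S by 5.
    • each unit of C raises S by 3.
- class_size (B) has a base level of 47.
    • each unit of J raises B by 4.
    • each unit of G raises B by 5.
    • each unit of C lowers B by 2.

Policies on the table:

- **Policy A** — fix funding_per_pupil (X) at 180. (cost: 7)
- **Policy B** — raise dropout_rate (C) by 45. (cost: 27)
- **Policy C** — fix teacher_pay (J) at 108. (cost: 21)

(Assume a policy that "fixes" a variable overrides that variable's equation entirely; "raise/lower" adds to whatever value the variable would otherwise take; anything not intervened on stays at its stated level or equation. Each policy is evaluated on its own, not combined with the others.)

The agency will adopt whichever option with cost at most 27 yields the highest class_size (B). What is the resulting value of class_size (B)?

Policy A (X := 180):
  J = 40
  X = 180
  G = 201 − 4·180 = -519
  C = -57 − 5·40 − (-519) = 262
  B = 47 + 4·40 + 5·(-519) − 2·262 = -2912
Policy B (C + 45):
  J = 40
  X = 181 + 40 = 221
  G = 201 − 4·221 = -683
  C = -57 − 5·40 − (-683) (+45 from intervention) = 471
  B = 47 + 4·40 + 5·(-683) − 2·471 = -4150
Policy C (J := 108):
  J = 108
  X = 181 + 108 = 289
  G = 201 − 4·289 = -955
  C = -57 − 5·108 − (-955) = 358
  B = 47 + 4·108 + 5·(-955) − 2·358 = -5012
Comparing — Policy A: B=-2912, Policy B: B=-4150, Policy C: B=-5012. Highest is -2912 (Policy A).

-2912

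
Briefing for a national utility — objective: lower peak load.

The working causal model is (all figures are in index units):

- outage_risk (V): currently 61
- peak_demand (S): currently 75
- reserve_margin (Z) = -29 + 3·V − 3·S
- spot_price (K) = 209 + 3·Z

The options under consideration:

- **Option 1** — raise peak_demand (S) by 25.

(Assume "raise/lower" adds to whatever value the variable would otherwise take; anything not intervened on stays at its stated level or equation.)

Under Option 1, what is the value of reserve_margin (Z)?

Option 1 (S + 25):
  V = 61
  S = 75 + 25 = 100
  Z = -29 + 3·61 − 3·100 = -146

-146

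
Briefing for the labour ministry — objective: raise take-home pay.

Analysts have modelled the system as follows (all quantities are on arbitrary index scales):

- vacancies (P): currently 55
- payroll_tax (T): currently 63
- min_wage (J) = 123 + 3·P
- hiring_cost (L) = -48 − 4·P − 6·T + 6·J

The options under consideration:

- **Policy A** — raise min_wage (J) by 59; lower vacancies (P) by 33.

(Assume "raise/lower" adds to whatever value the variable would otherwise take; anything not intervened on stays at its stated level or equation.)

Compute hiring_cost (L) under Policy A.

974

Policy A (J + 59, P − 33):
  P = 55 − 33 = 22
  T = 63
  J = 123 + 3·22 (+59 from intervention) = 248
  L = -48 − 4·22 − 6·63 + 6·248 = 974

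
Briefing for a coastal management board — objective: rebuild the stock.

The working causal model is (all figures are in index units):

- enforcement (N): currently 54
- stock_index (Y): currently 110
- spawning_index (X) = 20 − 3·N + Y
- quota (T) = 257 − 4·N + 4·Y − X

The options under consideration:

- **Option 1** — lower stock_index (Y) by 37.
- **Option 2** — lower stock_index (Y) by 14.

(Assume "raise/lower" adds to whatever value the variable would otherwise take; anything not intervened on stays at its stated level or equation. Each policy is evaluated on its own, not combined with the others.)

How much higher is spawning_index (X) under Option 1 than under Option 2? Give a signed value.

Option 1 (Y − 37):
  N = 54
  Y = 110 − 37 = 73
  X = 20 − 3·54 + 73 = -69
Option 2 (Y − 14):
  N = 54
  Y = 110 − 14 = 96
  X = 20 − 3·54 + 96 = -46
X: -69 − (-46) = -23

-23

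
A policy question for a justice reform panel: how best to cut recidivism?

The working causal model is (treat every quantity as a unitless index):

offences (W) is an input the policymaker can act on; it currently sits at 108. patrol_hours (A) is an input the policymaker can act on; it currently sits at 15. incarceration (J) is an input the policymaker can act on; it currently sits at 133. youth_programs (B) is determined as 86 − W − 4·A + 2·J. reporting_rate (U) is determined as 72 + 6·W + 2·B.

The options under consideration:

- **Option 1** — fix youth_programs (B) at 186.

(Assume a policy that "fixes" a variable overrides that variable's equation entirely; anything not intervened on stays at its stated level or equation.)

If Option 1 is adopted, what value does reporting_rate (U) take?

1092

Option 1 (B := 186):
  W = 108
  A = 15
  J = 133
  B = 186
  U = 72 + 6·108 + 2·186 = 1092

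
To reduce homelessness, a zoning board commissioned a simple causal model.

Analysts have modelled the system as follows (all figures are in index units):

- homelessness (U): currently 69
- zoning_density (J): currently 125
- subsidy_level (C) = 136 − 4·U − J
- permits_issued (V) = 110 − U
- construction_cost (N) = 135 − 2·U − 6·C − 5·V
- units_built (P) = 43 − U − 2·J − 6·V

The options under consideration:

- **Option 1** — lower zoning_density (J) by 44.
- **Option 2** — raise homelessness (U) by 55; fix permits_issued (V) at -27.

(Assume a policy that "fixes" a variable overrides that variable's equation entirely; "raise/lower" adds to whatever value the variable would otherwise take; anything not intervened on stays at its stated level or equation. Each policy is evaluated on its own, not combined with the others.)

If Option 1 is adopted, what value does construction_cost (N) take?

Option 1 (J − 44):
  U = 69
  J = 125 − 44 = 81
  C = 136 − 4·69 − 81 = -221
  V = 110 − 69 = 41
  N = 135 − 2·69 − 6·(-221) − 5·41 = 1118

1118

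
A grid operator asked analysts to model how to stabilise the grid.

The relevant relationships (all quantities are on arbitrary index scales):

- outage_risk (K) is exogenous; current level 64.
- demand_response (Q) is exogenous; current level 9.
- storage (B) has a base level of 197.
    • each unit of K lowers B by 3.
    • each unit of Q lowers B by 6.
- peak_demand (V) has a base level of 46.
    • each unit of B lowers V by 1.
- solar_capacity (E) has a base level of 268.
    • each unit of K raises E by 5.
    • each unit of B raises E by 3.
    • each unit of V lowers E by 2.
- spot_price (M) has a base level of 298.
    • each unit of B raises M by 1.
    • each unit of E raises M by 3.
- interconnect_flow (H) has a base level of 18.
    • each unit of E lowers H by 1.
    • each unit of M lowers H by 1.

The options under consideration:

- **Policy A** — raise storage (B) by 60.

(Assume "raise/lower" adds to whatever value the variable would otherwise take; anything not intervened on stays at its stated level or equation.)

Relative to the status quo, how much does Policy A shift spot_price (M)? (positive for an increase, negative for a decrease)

960

Baseline:
  K = 64
  Q = 9
  B = 197 − 3·64 − 6·9 = -49
  V = 46 − (-49) = 95
  E = 268 + 5·64 + 3·(-49) − 2·95 = 251
  M = 298 + (-49) + 3·251 = 1002
Policy A (B + 60):
  K = 64
  Q = 9
  B = 197 − 3·64 − 6·9 (+60 from intervention) = 11
  V = 46 − 11 = 35
  E = 268 + 5·64 + 3·11 − 2·35 = 551
  M = 298 + 11 + 3·551 = 1962
Change in M: 1962 − 1002 = 960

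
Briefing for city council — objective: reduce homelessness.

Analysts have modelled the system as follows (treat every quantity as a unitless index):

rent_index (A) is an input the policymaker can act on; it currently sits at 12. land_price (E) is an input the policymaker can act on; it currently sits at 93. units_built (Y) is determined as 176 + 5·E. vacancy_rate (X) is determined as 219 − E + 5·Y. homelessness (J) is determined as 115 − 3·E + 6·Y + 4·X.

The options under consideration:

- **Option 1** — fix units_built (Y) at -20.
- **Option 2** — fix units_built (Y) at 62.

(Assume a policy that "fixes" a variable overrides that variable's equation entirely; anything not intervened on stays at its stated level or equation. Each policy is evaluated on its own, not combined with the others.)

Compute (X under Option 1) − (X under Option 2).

-410

Option 1 (Y := -20):
  E = 93
  Y = -20
  X = 219 − 93 + 5·(-20) = 26
Option 2 (Y := 62):
  E = 93
  Y = 62
  X = 219 − 93 + 5·62 = 436
X: 26 − 436 = -410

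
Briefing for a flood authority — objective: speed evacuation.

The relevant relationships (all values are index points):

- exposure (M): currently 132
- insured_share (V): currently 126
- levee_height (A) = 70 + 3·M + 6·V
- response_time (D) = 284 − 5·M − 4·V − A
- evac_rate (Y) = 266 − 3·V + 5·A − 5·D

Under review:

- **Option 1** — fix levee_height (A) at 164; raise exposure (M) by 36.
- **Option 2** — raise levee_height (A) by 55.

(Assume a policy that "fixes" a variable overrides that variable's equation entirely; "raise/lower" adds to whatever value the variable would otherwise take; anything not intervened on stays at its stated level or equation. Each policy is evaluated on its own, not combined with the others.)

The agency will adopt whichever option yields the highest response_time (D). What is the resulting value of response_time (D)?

-1224

Option 1 (A := 164, M + 36):
  M = 132 + 36 = 168
  V = 126
  A = 164
  D = 284 − 5·168 − 4·126 − 164 = -1224
Option 2 (A + 55):
  M = 132
  V = 126
  A = 70 + 3·132 + 6·126 (+55 from intervention) = 1277
  D = 284 − 5·132 − 4·126 − 1277 = -2157
Comparing — Option 1: D=-1224, Option 2: D=-2157. Highest is -1224 (Option 1).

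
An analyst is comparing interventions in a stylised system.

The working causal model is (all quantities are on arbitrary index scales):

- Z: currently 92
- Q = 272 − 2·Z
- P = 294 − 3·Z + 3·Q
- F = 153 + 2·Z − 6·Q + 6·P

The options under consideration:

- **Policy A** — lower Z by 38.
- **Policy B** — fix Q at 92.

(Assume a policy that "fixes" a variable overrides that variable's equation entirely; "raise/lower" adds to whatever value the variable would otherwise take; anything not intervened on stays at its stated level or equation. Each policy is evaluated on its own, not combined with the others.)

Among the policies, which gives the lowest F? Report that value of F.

Policy A (Z − 38):
  Z = 92 − 38 = 54
  Q = 272 − 2·54 = 164
  P = 294 − 3·54 + 3·164 = 624
  F = 153 + 2·54 − 6·164 + 6·624 = 3021
Policy B (Q := 92):
  Z = 92
  Q = 92
  P = 294 − 3·92 + 3·92 = 294
  F = 153 + 2·92 − 6·92 + 6·294 = 1549
Comparing — Policy A: F=3021, Policy B: F=1549. Lowest is 1549 (Policy B).

1549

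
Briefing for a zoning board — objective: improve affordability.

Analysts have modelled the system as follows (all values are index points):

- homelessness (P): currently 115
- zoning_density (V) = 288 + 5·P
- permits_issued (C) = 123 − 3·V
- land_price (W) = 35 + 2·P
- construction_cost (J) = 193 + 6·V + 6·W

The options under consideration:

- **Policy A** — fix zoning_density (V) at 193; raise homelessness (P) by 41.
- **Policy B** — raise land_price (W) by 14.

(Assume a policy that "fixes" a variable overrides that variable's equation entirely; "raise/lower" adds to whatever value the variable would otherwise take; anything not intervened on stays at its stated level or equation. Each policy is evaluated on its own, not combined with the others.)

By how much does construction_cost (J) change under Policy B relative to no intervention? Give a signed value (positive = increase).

84

Baseline:
  P = 115
  V = 288 + 5·115 = 863
  W = 35 + 2·115 = 265
  J = 193 + 6·863 + 6·265 = 6961
Policy B (W + 14):
  P = 115
  V = 288 + 5·115 = 863
  W = 35 + 2·115 (+14 from intervention) = 279
  J = 193 + 6·863 + 6·279 = 7045
Change in J: 7045 − 6961 = 84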